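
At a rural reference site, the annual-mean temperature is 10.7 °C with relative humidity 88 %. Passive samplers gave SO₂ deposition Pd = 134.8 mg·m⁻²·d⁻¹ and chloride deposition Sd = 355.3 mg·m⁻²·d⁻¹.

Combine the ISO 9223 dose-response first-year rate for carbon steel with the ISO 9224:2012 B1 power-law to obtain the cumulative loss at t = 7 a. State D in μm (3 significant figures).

carbon steel: f(T) = -0.054·(T−10) [T>10 °C] = -0.0378
  Pd branch = 1.77·Pd^0.52·e^(0.02·RH+f) = 126.9 μm/a
  Cl⁻ term: 0.102·355.3^0.62·exp(0.033·88+0.04·10.7) = 108.9
  r_corr = 126.9 + 108.9 = 235.8 μm/a
Power-law: D(7) = r_corr · 7^0.523
  D(7) = 235.8 × 7^0.523 = 235.8 × 2.767 = 652.3 μm

D(7) = 652 μm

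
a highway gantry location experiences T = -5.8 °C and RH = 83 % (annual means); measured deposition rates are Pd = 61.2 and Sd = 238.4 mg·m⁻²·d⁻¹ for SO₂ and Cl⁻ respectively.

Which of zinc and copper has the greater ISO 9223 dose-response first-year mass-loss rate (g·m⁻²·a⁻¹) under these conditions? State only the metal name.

zinc: f(T) = +0.038·(T−10) [T≤10 °C] = -0.6004
  SO₂ term: 0.0129·61.2^0.44·exp(0.046·83-0.6004) = 1.969
  Sd branch = 0.0175·Sd^0.57·e^(0.008·RH+0.085·T) = 0.4703 μm/a
  r_corr = 1.969 + 0.4703 = 2.439 μm/a
  mass loss = 2.439 μm/a × 7.14 g/cm³ = 17.41 g·m⁻²·a⁻¹
copper: f(T) = +0.126·(T−10) [T≤10 °C] = -1.9908
  Pd branch = 0.0053·Pd^0.26·e^(0.059·RH+f) = 0.2825 μm/a
  Cl⁻ term: 0.01025·238.4^0.27·exp(0.036·83+0.049·-5.8) = 0.6712
  r_corr = 0.2825 + 0.6712 = 0.9537 μm/a
  mass loss = 0.9537 μm/a × 8.96 g/cm³ = 8.545 g·m⁻²·a⁻¹
Ordering by g·m⁻²·a⁻¹: zinc (17.4) > copper (8.54)

zinc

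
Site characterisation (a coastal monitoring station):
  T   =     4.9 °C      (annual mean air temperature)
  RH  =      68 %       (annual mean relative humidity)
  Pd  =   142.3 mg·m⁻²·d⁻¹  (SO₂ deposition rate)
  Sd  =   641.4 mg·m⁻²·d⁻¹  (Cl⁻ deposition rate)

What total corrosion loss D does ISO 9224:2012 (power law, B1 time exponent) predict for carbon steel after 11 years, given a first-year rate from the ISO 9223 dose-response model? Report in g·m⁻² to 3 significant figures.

D(11) = 2.93e+03 g·m⁻²

carbon steel: f(T) = +0.150·(T−10) [T≤10 °C] = -0.7650
  Pd branch = 1.77·Pd^0.52·e^(0.02·RH+f) = 42.27 μm/a
  Cl⁻ term: 0.102·641.4^0.62·exp(0.033·68+0.04·4.9) = 64.37
  sum: 42.27 + 64.37 → r_corr = 106.6 μm/a
ISO 9224: D(t) = r_corr · t^b with b = 0.523 (carbon steel, B1)
  D(11) = 106.6 × 11^0.523 = 106.6 × 3.505 = 373.8 μm
  Mass loss = 373.8 μm × 7.85 g/cm³ = 2934 g·m⁻²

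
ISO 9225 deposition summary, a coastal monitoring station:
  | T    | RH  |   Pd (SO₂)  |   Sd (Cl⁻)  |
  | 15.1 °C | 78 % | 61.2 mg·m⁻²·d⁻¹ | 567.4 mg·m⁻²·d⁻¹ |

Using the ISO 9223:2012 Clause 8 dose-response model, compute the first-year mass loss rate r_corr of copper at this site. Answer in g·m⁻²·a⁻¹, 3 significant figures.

copper: temperature factor f = -0.080·(5.1) = -0.4080
  SO₂ term: 0.0053·61.2^0.26·exp(0.059·78-0.4080) = 1.024
  Cl⁻ term: 0.01025·567.4^0.27·exp(0.036·78+0.049·15.1) = 1.973
  sum: 1.024 + 1.973 → r_corr = 2.997 μm/a
Convert to mass loss: 2.997 μm/a × 8.96 g/cm³ = 26.85 g·m⁻²·a⁻¹

r_corr = 26.9 g·m⁻²·a⁻¹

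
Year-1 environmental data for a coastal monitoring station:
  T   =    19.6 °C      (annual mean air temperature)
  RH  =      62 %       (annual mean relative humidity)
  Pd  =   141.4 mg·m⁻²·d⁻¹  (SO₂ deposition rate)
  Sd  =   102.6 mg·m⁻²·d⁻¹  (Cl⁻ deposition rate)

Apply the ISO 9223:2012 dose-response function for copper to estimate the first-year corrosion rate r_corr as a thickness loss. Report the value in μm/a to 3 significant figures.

copper: f(T) = -0.080·(T−10) [T>10 °C] = -0.7680
  Pd branch = 0.0053·Pd^0.26·e^(0.059·RH+f) = 0.3455 μm/a
  Cl⁻ term: 0.01025·102.6^0.27·exp(0.036·62+0.049·19.6) = 0.8713
  r_corr = 0.3455 + 0.8713 = 1.217 μm/a

r_corr = 1.22 μm/a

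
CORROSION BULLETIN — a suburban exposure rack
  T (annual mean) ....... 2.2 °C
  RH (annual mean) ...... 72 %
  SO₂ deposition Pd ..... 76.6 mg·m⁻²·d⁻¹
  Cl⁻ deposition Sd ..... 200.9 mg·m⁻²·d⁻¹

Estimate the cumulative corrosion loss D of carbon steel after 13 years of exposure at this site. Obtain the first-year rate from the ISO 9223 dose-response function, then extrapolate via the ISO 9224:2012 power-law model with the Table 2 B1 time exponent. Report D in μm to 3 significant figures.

D(13) = 207 μm

carbon steel: T≤10 °C ⇒ hinge +0.150·(2.2−10) = -1.1700
  sulphur-dioxide contribution → 22.13 μm/a
  chloride contribution → 32.1 μm/a
  total first-year rate 54.24 μm/a
Power-law: D(13) = r_corr · 13^0.523
  D(13) = 54.24 × 13^0.523 = 54.24 × 3.825 = 207.4 μm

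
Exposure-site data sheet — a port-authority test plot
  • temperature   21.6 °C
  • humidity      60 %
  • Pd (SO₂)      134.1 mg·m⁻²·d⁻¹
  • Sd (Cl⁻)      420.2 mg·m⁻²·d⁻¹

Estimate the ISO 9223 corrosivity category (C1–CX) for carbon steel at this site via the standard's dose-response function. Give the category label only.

C5

carbon steel: f(T) = -0.054·(T−10) [T>10 °C] = -0.6264
  Pd branch = 1.77·Pd^0.52·e^(0.02·RH+f) = 40.12 μm/a
  Sd branch = 0.102·Sd^0.62·e^(0.033·RH+0.04·T) = 74.18 μm/a
  sum: 40.12 + 74.18 → r_corr = 114.3 μm/a
114 μm/a falls in (80, 200] for carbon steel → category C5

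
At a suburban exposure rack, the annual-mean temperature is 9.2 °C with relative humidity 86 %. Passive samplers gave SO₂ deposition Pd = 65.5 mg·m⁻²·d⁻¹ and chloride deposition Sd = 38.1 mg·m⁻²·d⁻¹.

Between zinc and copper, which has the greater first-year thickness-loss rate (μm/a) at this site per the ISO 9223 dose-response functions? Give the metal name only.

zinc: T≤10 °C ⇒ hinge +0.038·(9.2−10) = -0.0304
  SO₂ term: 0.0129·65.5^0.44·exp(0.046·86-0.0304) = 4.117
  Sd branch = 0.0175·Sd^0.57·e^(0.008·RH+0.085·T) = 0.6061 μm/a
  sum: 4.117 + 0.6061 → r_corr = 4.723 μm/a
copper: T≤10 °C ⇒ hinge +0.126·(9.2−10) = -0.1008
  SO₂ term: 0.0053·65.5^0.26·exp(0.059·86-0.1008) = 2.272
  Cl⁻ term: 0.01025·38.1^0.27·exp(0.036·86+0.049·9.2) = 0.9505
  sum: 2.272 + 0.9505 → r_corr = 3.222 μm/a
Ordering by μm/a: zinc (4.72) > copper (3.22)

zinc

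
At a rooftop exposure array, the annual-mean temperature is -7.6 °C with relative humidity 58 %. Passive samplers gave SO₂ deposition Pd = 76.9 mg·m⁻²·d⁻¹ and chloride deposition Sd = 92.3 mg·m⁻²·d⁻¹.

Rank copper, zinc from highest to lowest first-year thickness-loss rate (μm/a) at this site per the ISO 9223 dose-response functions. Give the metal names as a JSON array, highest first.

copper: f(T) = +0.126·(T−10) [T≤10 °C] = -2.2176
  sulphur-dioxide contribution → 0.05466 μm/a
  chloride contribution → 0.1934 μm/a
  total first-year rate 0.248 μm/a
zinc: f(T) = +0.038·(T−10) [T≤10 °C] = -0.6688
  sulphur-dioxide contribution → 0.6436 μm/a
  chloride contribution → 0.1924 μm/a
  total first-year rate 0.836 μm/a
Ordering by μm/a: zinc (0.836) > copper (0.248)

["zinc", "copper"]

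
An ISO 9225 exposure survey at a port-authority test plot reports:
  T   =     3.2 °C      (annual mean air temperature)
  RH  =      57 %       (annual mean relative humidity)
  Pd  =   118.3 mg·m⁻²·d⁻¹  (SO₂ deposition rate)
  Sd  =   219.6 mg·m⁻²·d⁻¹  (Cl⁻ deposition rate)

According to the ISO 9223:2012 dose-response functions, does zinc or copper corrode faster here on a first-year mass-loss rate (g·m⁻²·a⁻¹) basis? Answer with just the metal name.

zinc

zinc: temperature factor f = +0.038·(-6.8) = -0.2584
  SO₂ term: 0.0129·118.3^0.44·exp(0.046·57-0.2584) = 1.12
  Sd branch = 0.0175·Sd^0.57·e^(0.008·RH+0.085·T) = 0.7833 μm/a
  sum: 1.12 + 0.7833 → r_corr = 1.903 μm/a
  mass loss = 1.903 μm/a × 7.14 g/cm³ = 13.59 g·m⁻²·a⁻¹
copper: f(T) = +0.126·(T−10) [T≤10 °C] = -0.8568
  Pd branch = 0.0053·Pd^0.26·e^(0.059·RH+f) = 0.2247 μm/a
  Sd branch = 0.01025·Sd^0.27·e^(0.036·RH+0.049·T) = 0.4002 μm/a
  r_corr = 0.2247 + 0.4002 = 0.6249 μm/a
  mass loss = 0.6249 μm/a × 8.96 g/cm³ = 5.599 g·m⁻²·a⁻¹
Ordering by g·m⁻²·a⁻¹: zinc (13.6) > copper (5.6)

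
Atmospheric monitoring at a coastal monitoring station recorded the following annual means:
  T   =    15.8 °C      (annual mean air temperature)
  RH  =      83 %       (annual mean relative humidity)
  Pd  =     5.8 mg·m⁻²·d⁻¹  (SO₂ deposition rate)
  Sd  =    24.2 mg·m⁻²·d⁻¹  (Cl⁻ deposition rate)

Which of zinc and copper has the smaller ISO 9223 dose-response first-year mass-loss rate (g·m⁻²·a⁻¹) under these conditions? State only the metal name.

zinc

zinc: T>10 °C ⇒ hinge -0.071·(15.8−10) = -0.4118
  SO₂ term: 0.0129·5.8^0.44·exp(0.046·83-0.4118) = 0.8429
  Cl⁻ term: 0.0175·24.2^0.57·exp(0.008·83+0.085·15.8) = 0.8006
  r_corr = 0.8429 + 0.8006 = 1.644 μm/a
  mass loss = 1.644 μm/a × 7.14 g/cm³ = 11.74 g·m⁻²·a⁻¹
copper: f(T) = -0.080·(T−10) [T>10 °C] = -0.4640
  SO₂ term: 0.0053·5.8^0.26·exp(0.059·83-0.4640) = 0.7047
  Sd branch = 0.01025·Sd^0.27·e^(0.036·RH+0.049·T) = 1.043 μm/a
  r_corr = 0.7047 + 1.043 = 1.748 μm/a
  mass loss = 1.748 μm/a × 8.96 g/cm³ = 15.66 g·m⁻²·a⁻¹
Ordering by g·m⁻²·a⁻¹: copper (15.7) > zinc (11.7)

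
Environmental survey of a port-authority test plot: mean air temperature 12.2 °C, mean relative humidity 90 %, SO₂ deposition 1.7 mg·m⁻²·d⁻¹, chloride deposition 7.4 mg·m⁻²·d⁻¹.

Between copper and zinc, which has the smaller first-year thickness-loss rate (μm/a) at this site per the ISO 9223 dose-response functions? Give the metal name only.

zinc

copper: T>10 °C ⇒ hinge -0.080·(12.2−10) = -0.1760
  sulphur-dioxide contribution → 1.032 μm/a
  chloride contribution → 0.8169 μm/a
  ⇒ r_corr(copper) = 1.849 μm/a
zinc: T>10 °C ⇒ hinge -0.071·(12.2−10) = -0.1562
  sulphur-dioxide contribution → 0.8752 μm/a
  chloride contribution → 0.3174 μm/a
  total first-year rate 1.193 μm/a
Ordering by μm/a: copper (1.85) > zinc (1.19)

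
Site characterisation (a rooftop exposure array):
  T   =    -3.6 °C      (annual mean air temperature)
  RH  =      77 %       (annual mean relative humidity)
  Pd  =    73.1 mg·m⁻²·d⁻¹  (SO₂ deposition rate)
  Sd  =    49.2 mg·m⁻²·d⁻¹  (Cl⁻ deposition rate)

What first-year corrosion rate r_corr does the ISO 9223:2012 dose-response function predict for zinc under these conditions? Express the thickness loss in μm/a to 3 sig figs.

r_corr = 1.98 μm/a

zinc: T≤10 °C ⇒ hinge +0.038·(-3.6−10) = -0.5168
  SO₂ term: 0.0129·73.1^0.44·exp(0.046·77-0.5168) = 1.756
  Cl⁻ term: 0.0175·49.2^0.57·exp(0.008·77+0.085·-3.6) = 0.2198
  sum: 1.756 + 0.2198 → r_corr = 1.976 μm/a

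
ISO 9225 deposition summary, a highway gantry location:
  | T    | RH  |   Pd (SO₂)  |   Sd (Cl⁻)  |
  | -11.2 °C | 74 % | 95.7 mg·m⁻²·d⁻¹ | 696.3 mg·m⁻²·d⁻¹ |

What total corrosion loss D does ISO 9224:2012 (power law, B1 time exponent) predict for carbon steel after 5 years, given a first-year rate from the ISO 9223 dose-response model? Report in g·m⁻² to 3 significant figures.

carbon steel: T≤10 °C ⇒ hinge +0.150·(-11.2−10) = -3.1800
  sulphur-dioxide contribution → 3.465 μm/a
  chloride contribution → 43.36 μm/a
  total first-year rate 46.83 μm/a
ISO 9224: D(t) = r_corr · t^b with b = 0.523 (carbon steel, B1)
  D(5) = 46.83 × 5^0.523 = 46.83 × 2.32 = 108.7 μm
  Mass loss = 108.7 μm × 7.85 g/cm³ = 853 g·m⁻²

D(5) = 853 g·m⁻²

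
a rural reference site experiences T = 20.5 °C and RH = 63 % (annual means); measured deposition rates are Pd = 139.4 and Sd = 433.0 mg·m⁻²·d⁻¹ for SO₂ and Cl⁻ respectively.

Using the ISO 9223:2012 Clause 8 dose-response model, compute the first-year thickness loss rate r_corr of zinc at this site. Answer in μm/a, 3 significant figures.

zinc: f(T) = -0.071·(T−10) [T>10 °C] = -0.7455
  Pd branch = 0.0129·Pd^0.44·e^(0.046·RH+f) = 0.9747 μm/a
  Sd branch = 0.0175·Sd^0.57·e^(0.008·RH+0.085·T) = 5.266 μm/a
  sum: 0.9747 + 5.266 → r_corr = 6.241 μm/a

r_corr = 6.24 μm/a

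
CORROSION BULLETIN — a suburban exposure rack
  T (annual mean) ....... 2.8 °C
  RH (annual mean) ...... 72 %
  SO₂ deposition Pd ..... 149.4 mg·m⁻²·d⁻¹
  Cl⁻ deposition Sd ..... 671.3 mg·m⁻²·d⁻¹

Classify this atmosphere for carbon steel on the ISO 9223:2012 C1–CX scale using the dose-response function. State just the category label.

C5

carbon steel: f(T) = +0.150·(T−10) [T≤10 °C] = -1.0800
  Pd branch = 1.77·Pd^0.52·e^(0.02·RH+f) = 34.28 μm/a
  Sd branch = 0.102·Sd^0.62·e^(0.033·RH+0.04·T) = 69.47 μm/a
  r_corr = 34.28 + 69.47 = 103.7 μm/a
ISO 9223 Table 2 (carbon steel): 80 < 104 ≤ 200 μm/a ⇒ C5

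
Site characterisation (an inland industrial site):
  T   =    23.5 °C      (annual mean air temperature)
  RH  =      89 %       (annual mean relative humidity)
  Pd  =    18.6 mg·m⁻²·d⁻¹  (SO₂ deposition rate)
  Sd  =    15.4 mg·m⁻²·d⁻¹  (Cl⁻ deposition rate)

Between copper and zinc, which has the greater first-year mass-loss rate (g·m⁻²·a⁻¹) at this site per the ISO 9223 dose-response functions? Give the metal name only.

copper

copper: f(T) = -0.080·(T−10) [T>10 °C] = -1.0800
  SO₂ term: 0.0053·18.6^0.26·exp(0.059·89-1.0800) = 0.7342
  Cl⁻ term: 0.01025·15.4^0.27·exp(0.036·89+0.049·23.5) = 1.671
  sum: 0.7342 + 1.671 → r_corr = 2.405 μm/a
  mass loss = 2.405 μm/a × 8.96 g/cm³ = 21.55 g·m⁻²·a⁻¹
zinc: T>10 °C ⇒ hinge -0.071·(23.5−10) = -0.9585
  SO₂ term: 0.0129·18.6^0.44·exp(0.046·89-0.9585) = 1.074
  Cl⁻ term: 0.0175·15.4^0.57·exp(0.008·89+0.085·23.5) = 1.249
  r_corr = 1.074 + 1.249 = 2.323 μm/a
  mass loss = 2.323 μm/a × 7.14 g/cm³ = 16.59 g·m⁻²·a⁻¹
Ordering by g·m⁻²·a⁻¹: copper (21.5) > zinc (16.6)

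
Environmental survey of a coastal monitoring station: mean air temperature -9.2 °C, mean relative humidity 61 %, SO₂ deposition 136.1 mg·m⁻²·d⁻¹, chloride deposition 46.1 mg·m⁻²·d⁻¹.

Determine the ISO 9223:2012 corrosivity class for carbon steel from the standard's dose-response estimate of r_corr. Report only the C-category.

C2

carbon steel: T≤10 °C ⇒ hinge +0.150·(-9.2−10) = -2.8800
  sulphur-dioxide contribution → 4.332 μm/a
  chloride contribution → 5.682 μm/a
  ⇒ r_corr(carbon steel) = 10.01 μm/a
Category bounds: 1.3…25 μm/a bracket r_corr ⇒ C2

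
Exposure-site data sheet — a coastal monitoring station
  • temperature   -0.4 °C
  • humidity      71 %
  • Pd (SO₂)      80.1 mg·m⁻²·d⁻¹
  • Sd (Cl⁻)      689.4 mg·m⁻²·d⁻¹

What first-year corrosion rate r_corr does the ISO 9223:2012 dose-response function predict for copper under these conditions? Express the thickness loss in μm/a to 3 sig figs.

r_corr = 1.05 μm/a

copper: temperature factor f = +0.126·(-10.4) = -1.3104
  SO₂ term: 0.0053·80.1^0.26·exp(0.059·71-1.3104) = 0.2947
  Sd branch = 0.01025·Sd^0.27·e^(0.036·RH+0.049·T) = 0.7562 μm/a
  sum: 0.2947 + 0.7562 → r_corr = 1.051 μm/a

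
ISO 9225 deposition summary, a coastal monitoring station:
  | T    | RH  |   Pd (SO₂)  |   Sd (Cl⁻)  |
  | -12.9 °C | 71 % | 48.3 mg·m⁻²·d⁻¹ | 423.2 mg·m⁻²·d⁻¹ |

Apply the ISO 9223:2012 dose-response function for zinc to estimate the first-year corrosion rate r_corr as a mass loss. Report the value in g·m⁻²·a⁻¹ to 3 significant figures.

r_corr = 7.88 g·m⁻²·a⁻¹

zinc: f(T) = +0.038·(T−10) [T≤10 °C] = -0.8702
  sulphur-dioxide contribution → 0.7798 μm/a
  chloride contribution → 0.3241 μm/a
  total first-year rate 1.104 μm/a
Convert to mass loss: 1.104 μm/a × 7.14 g/cm³ = 7.882 g·m⁻²·a⁻¹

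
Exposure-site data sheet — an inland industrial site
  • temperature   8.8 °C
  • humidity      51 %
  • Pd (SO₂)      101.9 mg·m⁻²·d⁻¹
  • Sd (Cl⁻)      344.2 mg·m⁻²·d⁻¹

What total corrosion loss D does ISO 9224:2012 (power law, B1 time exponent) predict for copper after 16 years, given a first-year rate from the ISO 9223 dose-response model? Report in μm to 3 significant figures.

copper: temperature factor f = +0.126·(-1.2) = -0.1512
  Pd branch = 0.0053·Pd^0.26·e^(0.059·RH+f) = 0.3073 μm/a
  Sd branch = 0.01025·Sd^0.27·e^(0.036·RH+0.049·T) = 0.479 μm/a
  r_corr = 0.3073 + 0.479 = 0.7862 μm/a
ISO 9224: D(t) = r_corr · t^b with b = 0.667 (copper, B1)
  D(16) = 0.7862 × 16^0.667 = 0.7862 × 6.355 = 4.997 μm

D(16) = 5.00 μm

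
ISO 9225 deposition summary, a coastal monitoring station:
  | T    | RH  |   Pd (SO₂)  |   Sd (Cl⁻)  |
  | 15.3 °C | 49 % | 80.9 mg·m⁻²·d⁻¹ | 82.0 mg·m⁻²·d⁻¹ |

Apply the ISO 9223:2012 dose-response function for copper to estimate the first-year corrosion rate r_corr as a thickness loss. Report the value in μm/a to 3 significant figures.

copper: f(T) = -0.080·(T−10) [T>10 °C] = -0.4240
  sulphur-dioxide contribution → 0.1958 μm/a
  chloride contribution → 0.416 μm/a
  total first-year rate 0.6118 μm/a

r_corr = 0.612 μm/a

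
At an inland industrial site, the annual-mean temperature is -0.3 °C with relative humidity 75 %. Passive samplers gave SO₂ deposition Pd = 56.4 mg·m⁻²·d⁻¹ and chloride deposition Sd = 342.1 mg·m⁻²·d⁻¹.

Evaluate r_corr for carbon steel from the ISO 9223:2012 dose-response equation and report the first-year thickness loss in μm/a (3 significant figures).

carbon steel: T≤10 °C ⇒ hinge +0.150·(-0.3−10) = -1.5450
  sulphur-dioxide contribution → 13.78 μm/a
  chloride contribution → 44.61 μm/a
  ⇒ r_corr(carbon steel) = 58.39 μm/a

r_corr = 58.4 μm/a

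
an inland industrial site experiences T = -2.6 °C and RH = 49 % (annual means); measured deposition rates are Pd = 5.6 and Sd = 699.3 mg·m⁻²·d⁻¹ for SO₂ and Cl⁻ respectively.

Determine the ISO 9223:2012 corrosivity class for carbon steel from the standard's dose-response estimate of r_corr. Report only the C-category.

carbon steel: T≤10 °C ⇒ hinge +0.150·(-2.6−10) = -1.8900
  Pd branch = 1.77·Pd^0.52·e^(0.02·RH+f) = 1.745 μm/a
  Sd branch = 0.102·Sd^0.62·e^(0.033·RH+0.04·T) = 26.88 μm/a
  sum: 1.745 + 26.88 → r_corr = 28.62 μm/a
Category bounds: 25…50 μm/a bracket r_corr ⇒ C3

C3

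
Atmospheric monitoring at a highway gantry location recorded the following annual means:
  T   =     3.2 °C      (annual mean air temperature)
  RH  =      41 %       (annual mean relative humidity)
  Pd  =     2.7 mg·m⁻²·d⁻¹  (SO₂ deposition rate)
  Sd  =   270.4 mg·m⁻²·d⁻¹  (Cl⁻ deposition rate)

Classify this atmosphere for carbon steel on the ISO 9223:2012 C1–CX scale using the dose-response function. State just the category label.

C2

carbon steel: T≤10 °C ⇒ hinge +0.150·(3.2−10) = -1.0200
  SO₂ term: 1.77·2.7^0.52·exp(0.02·41-1.0200) = 2.429
  Sd branch = 0.102·Sd^0.62·e^(0.033·RH+0.04·T) = 14.44 μm/a
  sum: 2.429 + 14.44 → r_corr = 16.87 μm/a
16.9 μm/a falls in (1.3, 25] for carbon steel → category C2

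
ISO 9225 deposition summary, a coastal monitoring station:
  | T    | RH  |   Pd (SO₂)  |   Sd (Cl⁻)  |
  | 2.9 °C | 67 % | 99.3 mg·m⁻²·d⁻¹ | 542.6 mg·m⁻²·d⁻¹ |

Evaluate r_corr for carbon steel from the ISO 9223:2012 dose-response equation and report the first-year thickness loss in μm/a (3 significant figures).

carbon steel: f(T) = +0.150·(T−10) [T≤10 °C] = -1.0650
  SO₂ term: 1.77·99.3^0.52·exp(0.02·67-1.0650) = 25.46
  Sd branch = 0.102·Sd^0.62·e^(0.033·RH+0.04·T) = 51.83 μm/a
  sum: 25.46 + 51.83 → r_corr = 77.29 μm/a

r_corr = 77.3 μm/a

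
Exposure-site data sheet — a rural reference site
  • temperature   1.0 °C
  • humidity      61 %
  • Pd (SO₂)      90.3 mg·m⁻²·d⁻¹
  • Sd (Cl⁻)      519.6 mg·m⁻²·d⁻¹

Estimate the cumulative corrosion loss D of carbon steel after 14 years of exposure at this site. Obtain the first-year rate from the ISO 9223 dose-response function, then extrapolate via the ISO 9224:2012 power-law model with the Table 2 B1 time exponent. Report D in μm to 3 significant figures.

carbon steel: T≤10 °C ⇒ hinge +0.150·(1.0−10) = -1.3500
  Pd branch = 1.77·Pd^0.52·e^(0.02·RH+f) = 16.16 μm/a
  Cl⁻ term: 0.102·519.6^0.62·exp(0.033·61+0.04·1.0) = 38.36
  sum: 16.16 + 38.36 → r_corr = 54.52 μm/a
Power-law: D(14) = r_corr · 14^0.523
  D(14) = 54.52 × 14^0.523 = 54.52 × 3.976 = 216.8 μm

D(14) = 217 μm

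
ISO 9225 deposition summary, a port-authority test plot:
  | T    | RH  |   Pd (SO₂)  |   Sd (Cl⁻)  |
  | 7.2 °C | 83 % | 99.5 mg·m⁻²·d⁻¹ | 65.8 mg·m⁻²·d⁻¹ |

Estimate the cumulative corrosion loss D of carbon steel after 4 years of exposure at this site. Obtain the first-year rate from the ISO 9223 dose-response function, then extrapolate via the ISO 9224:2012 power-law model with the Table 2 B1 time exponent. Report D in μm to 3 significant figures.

carbon steel: temperature factor f = +0.150·(-2.8) = -0.4200
  SO₂ term: 1.77·99.5^0.52·exp(0.02·83-0.4200) = 66.89
  Sd branch = 0.102·Sd^0.62·e^(0.033·RH+0.04·T) = 28.22 μm/a
  r_corr = 66.89 + 28.22 = 95.11 μm/a
ISO 9224: D(t) = r_corr · t^b with b = 0.523 (carbon steel, B1)
  D(4) = 95.11 × 4^0.523 = 95.11 × 2.065 = 196.4 μm

D(4) = 196 μm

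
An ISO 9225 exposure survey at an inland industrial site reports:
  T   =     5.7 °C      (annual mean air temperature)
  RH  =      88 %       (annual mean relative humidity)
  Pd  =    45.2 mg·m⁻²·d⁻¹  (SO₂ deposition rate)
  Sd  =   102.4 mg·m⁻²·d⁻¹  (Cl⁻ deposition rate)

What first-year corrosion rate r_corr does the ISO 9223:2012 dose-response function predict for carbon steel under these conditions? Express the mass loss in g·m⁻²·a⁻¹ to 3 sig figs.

carbon steel: T≤10 °C ⇒ hinge +0.150·(5.7−10) = -0.6450
  sulphur-dioxide contribution → 39.16 μm/a
  chloride contribution → 41.23 μm/a
  total first-year rate 80.39 μm/a
Convert to mass loss: 80.39 μm/a × 7.85 g/cm³ = 631.1 g·m⁻²·a⁻¹

r_corr = 631 g·m⁻²·a⁻¹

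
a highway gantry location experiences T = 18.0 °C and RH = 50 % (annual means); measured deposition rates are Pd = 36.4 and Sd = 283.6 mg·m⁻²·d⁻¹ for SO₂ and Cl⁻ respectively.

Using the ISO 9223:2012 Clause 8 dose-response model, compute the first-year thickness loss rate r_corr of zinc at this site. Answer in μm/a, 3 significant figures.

zinc: T>10 °C ⇒ hinge -0.071·(18.0−10) = -0.5680
  SO₂ term: 0.0129·36.4^0.44·exp(0.046·50-0.5680) = 0.3545
  Sd branch = 0.0175·Sd^0.57·e^(0.008·RH+0.085·T) = 3.015 μm/a
  sum: 0.3545 + 3.015 → r_corr = 3.369 μm/a

r_corr = 3.37 μm/a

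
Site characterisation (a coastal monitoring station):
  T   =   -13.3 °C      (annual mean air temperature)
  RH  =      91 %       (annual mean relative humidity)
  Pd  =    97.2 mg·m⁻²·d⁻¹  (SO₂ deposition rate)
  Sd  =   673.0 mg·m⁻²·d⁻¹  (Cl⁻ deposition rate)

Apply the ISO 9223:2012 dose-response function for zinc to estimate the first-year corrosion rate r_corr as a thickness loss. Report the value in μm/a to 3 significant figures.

zinc: temperature factor f = +0.038·(-23.3) = -0.8854
  sulphur-dioxide contribution → 2.622 μm/a
  chloride contribution → 0.4789 μm/a
  ⇒ r_corr(zinc) = 3.101 μm/a

r_corr = 3.10 μm/a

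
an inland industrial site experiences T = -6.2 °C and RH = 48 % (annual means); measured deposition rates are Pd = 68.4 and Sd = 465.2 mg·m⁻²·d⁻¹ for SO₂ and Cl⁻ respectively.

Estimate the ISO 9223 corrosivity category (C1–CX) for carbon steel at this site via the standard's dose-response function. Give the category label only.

carbon steel: temperature factor f = +0.150·(-16.2) = -2.4300
  SO₂ term: 1.77·68.4^0.52·exp(0.02·48-2.4300) = 3.663
  Sd branch = 0.102·Sd^0.62·e^(0.033·RH+0.04·T) = 17.49 μm/a
  r_corr = 3.663 + 17.49 = 21.15 μm/a
Category bounds: 1.3…25 μm/a bracket r_corr ⇒ C2

C2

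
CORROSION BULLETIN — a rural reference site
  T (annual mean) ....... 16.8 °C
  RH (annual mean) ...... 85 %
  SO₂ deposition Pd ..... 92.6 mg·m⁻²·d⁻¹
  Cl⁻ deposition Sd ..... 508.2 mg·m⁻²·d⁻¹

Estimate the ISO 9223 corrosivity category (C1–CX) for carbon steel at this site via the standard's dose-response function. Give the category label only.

CX

carbon steel: T>10 °C ⇒ hinge -0.054·(16.8−10) = -0.3672
  Pd branch = 1.77·Pd^0.52·e^(0.02·RH+f) = 70.7 μm/a
  Cl⁻ term: 0.102·508.2^0.62·exp(0.033·85+0.04·16.8) = 157.2
  sum: 70.7 + 157.2 → r_corr = 227.9 μm/a
Category bounds: 200…700 μm/a bracket r_corr ⇒ CX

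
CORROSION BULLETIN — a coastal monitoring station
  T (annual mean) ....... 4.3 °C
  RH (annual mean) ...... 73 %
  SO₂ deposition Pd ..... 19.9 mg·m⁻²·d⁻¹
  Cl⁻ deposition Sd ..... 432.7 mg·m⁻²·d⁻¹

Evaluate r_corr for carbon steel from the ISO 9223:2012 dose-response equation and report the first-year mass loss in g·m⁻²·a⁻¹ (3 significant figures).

carbon steel: T≤10 °C ⇒ hinge +0.150·(4.3−10) = -0.8550
  SO₂ term: 1.77·19.9^0.52·exp(0.02·73-0.8550) = 15.35
  Sd branch = 0.102·Sd^0.62·e^(0.033·RH+0.04·T) = 58.07 μm/a
  r_corr = 15.35 + 58.07 = 73.42 μm/a
Convert to mass loss: 73.42 μm/a × 7.85 g/cm³ = 576.3 g·m⁻²·a⁻¹

r_corr = 576 g·m⁻²·a⁻¹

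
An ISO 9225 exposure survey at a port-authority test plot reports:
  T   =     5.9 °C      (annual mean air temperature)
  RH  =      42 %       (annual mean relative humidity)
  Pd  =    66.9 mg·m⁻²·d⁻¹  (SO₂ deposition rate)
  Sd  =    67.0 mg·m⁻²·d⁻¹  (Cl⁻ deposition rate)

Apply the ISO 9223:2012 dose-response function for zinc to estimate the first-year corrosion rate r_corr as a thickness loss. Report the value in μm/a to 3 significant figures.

zinc: T≤10 °C ⇒ hinge +0.038·(5.9−10) = -0.1558
  Pd branch = 0.0129·Pd^0.44·e^(0.046·RH+f) = 0.4844 μm/a
  Sd branch = 0.0175·Sd^0.57·e^(0.008·RH+0.085·T) = 0.4442 μm/a
  r_corr = 0.4844 + 0.4442 = 0.9286 μm/a

r_corr = 0.929 μm/a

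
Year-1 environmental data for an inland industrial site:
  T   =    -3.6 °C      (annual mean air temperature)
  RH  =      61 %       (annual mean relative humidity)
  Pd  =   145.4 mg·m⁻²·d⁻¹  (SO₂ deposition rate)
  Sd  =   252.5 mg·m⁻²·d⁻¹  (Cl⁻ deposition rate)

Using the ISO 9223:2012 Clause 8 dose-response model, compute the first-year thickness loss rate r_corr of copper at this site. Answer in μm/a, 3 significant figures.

copper: temperature factor f = +0.126·(-13.6) = -1.7136
  sulphur-dioxide contribution → 0.1275 μm/a
  chloride contribution → 0.3439 μm/a
  ⇒ r_corr(copper) = 0.4714 μm/a

r_corr = 0.471 μm/a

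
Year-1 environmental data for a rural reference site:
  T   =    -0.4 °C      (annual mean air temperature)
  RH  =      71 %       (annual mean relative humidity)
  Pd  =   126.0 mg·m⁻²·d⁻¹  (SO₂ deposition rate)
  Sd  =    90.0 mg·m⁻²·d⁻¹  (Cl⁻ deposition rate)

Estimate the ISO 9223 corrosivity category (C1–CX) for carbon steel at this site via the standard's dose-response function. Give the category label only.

C3

carbon steel: temperature factor f = +0.150·(-10.4) = -1.5600
  sulphur-dioxide contribution → 19.03 μm/a
  chloride contribution → 17.02 μm/a
  total first-year rate 36.04 μm/a
Category bounds: 25…50 μm/a bracket r_corr ⇒ C3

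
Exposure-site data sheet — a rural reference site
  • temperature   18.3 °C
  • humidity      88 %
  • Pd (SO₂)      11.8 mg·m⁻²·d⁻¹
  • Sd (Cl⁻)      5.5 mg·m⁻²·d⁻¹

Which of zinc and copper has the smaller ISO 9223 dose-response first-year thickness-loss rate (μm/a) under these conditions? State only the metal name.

zinc: T>10 °C ⇒ hinge -0.071·(18.3−10) = -0.5893
  SO₂ term: 0.0129·11.8^0.44·exp(0.046·88-0.5893) = 1.214
  Cl⁻ term: 0.0175·5.5^0.57·exp(0.008·88+0.085·18.3) = 0.4429
  r_corr = 1.214 + 0.4429 = 1.657 μm/a
copper: T>10 °C ⇒ hinge -0.080·(18.3−10) = -0.6640
  Pd branch = 0.0053·Pd^0.26·e^(0.059·RH+f) = 0.9321 μm/a
  Cl⁻ term: 0.01025·5.5^0.27·exp(0.036·88+0.049·18.3) = 0.946
  sum: 0.9321 + 0.946 → r_corr = 1.878 μm/a
Ordering by μm/a: copper (1.88) > zinc (1.66)

zinc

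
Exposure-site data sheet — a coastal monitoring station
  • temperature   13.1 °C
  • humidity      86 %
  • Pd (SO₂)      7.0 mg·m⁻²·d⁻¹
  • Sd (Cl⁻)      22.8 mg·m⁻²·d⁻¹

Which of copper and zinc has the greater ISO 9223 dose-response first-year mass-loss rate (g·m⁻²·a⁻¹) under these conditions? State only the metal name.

copper: temperature factor f = -0.080·(3.1) = -0.2480
  Pd branch = 0.0053·Pd^0.26·e^(0.059·RH+f) = 1.096 μm/a
  Cl⁻ term: 0.01025·22.8^0.27·exp(0.036·86+0.049·13.1) = 1.002
  sum: 1.096 + 1.002 → r_corr = 2.098 μm/a
  mass loss = 2.098 μm/a × 8.96 g/cm³ = 18.8 g·m⁻²·a⁻¹
zinc: T>10 °C ⇒ hinge -0.071·(13.1−10) = -0.2201
  Pd branch = 0.0129·Pd^0.44·e^(0.046·RH+f) = 1.273 μm/a
  Sd branch = 0.0175·Sd^0.57·e^(0.008·RH+0.085·T) = 0.6301 μm/a
  r_corr = 1.273 + 0.6301 = 1.903 μm/a
  mass loss = 1.903 μm/a × 7.14 g/cm³ = 13.59 g·m⁻²·a⁻¹
Ordering by g·m⁻²·a⁻¹: copper (18.8) > zinc (13.6)

copper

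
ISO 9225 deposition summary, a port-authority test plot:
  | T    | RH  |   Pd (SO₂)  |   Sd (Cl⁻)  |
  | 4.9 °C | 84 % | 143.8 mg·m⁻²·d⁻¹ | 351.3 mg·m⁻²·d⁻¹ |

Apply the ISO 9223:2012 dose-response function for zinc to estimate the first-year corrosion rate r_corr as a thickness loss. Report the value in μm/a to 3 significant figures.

r_corr = 5.98 μm/a

zinc: T≤10 °C ⇒ hinge +0.038·(4.9−10) = -0.1938
  SO₂ term: 0.0129·143.8^0.44·exp(0.046·84-0.1938) = 4.508
  Sd branch = 0.0175·Sd^0.57·e^(0.008·RH+0.085·T) = 1.468 μm/a
  r_corr = 4.508 + 1.468 = 5.976 μm/a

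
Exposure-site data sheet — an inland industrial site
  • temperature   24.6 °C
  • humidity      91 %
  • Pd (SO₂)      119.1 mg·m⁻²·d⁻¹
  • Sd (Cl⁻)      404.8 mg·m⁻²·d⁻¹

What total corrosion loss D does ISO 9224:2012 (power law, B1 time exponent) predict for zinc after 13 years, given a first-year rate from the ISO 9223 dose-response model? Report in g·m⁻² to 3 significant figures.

D(13) = 658 g·m⁻²

zinc: T>10 °C ⇒ hinge -0.071·(24.6−10) = -1.0366
  SO₂ term: 0.0129·119.1^0.44·exp(0.046·91-1.0366) = 2.465
  Sd branch = 0.0175·Sd^0.57·e^(0.008·RH+0.085·T) = 8.983 μm/a
  r_corr = 2.465 + 8.983 = 11.45 μm/a
ISO 9224: D(t) = r_corr · t^b with b = 0.813 (zinc, B1)
  D(13) = 11.45 × 13^0.813 = 11.45 × 8.047 = 92.12 μm
  Mass loss = 92.12 μm × 7.14 g/cm³ = 657.8 g·m⁻²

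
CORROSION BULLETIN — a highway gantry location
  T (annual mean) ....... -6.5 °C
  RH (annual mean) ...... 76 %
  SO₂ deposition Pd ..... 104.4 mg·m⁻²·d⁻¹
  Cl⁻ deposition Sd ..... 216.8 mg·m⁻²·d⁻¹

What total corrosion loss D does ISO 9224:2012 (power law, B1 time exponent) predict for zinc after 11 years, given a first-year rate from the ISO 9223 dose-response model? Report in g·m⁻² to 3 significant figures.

D(11) = 108 g·m⁻²

zinc: T≤10 °C ⇒ hinge +0.038·(-6.5−10) = -0.6270
  sulphur-dioxide contribution → 1.757 μm/a
  chloride contribution → 0.3969 μm/a
  ⇒ r_corr(zinc) = 2.154 μm/a
ISO 9224: D(t) = r_corr · t^b with b = 0.813 (zinc, B1)
  D(11) = 2.154 × 11^0.813 = 2.154 × 7.025 = 15.13 μm
  Mass loss = 15.13 μm × 7.14 g/cm³ = 108 g·m⁻²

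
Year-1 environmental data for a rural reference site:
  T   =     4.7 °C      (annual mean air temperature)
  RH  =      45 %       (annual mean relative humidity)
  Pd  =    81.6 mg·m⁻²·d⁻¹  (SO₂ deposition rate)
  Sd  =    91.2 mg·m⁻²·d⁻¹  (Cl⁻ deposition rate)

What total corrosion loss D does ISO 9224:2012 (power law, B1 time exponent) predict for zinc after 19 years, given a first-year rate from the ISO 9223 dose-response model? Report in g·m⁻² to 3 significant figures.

zinc: T≤10 °C ⇒ hinge +0.038·(4.7−10) = -0.2014
  SO₂ term: 0.0129·81.6^0.44·exp(0.046·45-0.2014) = 0.5798
  Sd branch = 0.0175·Sd^0.57·e^(0.008·RH+0.085·T) = 0.4899 μm/a
  sum: 0.5798 + 0.4899 → r_corr = 1.07 μm/a
Long-term exponent b (ISO 9224 Table 2, B1) = 0.813
  D(19) = 1.07 × 19^0.813 = 1.07 × 10.96 = 11.72 μm
  Mass loss = 11.72 μm × 7.14 g/cm³ = 83.67 g·m⁻²

D(19) = 83.7 g·m⁻²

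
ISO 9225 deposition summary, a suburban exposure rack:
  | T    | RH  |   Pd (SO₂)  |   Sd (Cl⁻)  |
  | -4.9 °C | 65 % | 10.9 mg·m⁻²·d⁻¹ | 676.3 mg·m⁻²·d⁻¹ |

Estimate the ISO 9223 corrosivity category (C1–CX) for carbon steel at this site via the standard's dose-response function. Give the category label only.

C3

carbon steel: temperature factor f = +0.150·(-14.9) = -2.2350
  sulphur-dioxide contribution → 2.406 μm/a
  chloride contribution → 40.71 μm/a
  total first-year rate 43.12 μm/a
Category bounds: 25…50 μm/a bracket r_corr ⇒ C3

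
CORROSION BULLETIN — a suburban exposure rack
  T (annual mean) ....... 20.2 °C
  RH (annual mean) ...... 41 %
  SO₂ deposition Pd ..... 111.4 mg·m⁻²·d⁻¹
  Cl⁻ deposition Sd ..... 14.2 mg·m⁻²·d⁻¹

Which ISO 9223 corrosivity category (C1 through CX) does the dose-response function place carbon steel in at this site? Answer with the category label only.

carbon steel: f(T) = -0.054·(T−10) [T>10 °C] = -0.5508
  sulphur-dioxide contribution → 26.87 μm/a
  chloride contribution → 4.587 μm/a
  ⇒ r_corr(carbon steel) = 31.46 μm/a
Category bounds: 25…50 μm/a bracket r_corr ⇒ C3

C3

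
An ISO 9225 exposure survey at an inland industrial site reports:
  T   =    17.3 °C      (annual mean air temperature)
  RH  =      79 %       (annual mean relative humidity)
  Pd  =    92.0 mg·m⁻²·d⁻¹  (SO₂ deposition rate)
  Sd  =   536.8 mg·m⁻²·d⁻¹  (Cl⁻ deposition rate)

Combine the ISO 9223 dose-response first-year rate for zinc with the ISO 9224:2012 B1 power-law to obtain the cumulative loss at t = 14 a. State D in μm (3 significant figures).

D(14) = 62.2 μm

zinc: temperature factor f = -0.071·(7.3) = -0.5183
  SO₂ term: 0.0129·92.0^0.44·exp(0.046·79-0.5183) = 2.127
  Sd branch = 0.0175·Sd^0.57·e^(0.008·RH+0.085·T) = 5.154 μm/a
  r_corr = 2.127 + 5.154 = 7.281 μm/a
Long-term exponent b (ISO 9224 Table 2, B1) = 0.813
  D(14) = 7.281 × 14^0.813 = 7.281 × 8.547 = 62.23 μm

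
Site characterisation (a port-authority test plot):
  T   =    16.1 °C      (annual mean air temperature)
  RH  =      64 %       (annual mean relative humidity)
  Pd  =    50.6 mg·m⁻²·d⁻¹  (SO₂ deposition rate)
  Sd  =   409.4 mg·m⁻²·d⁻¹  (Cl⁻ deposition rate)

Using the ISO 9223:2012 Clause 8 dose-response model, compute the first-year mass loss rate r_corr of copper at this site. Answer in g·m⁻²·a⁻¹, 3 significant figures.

r_corr = 13.8 g·m⁻²·a⁻¹

copper: f(T) = -0.080·(T−10) [T>10 °C] = -0.4880
  SO₂ term: 0.0053·50.6^0.26·exp(0.059·64-0.4880) = 0.3938
  Sd branch = 0.01025·Sd^0.27·e^(0.036·RH+0.049·T) = 1.146 μm/a
  sum: 0.3938 + 1.146 → r_corr = 1.54 μm/a
Convert to mass loss: 1.54 μm/a × 8.96 g/cm³ = 13.8 g·m⁻²·a⁻¹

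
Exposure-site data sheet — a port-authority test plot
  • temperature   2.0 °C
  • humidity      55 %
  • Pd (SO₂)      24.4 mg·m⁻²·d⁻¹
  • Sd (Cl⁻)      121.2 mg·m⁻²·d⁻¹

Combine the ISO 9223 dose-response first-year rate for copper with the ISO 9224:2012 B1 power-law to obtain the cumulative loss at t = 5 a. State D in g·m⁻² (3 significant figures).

copper: f(T) = +0.126·(T−10) [T≤10 °C] = -1.0080
  SO₂ term: 0.0053·24.4^0.26·exp(0.059·55-1.0080) = 0.1139
  Cl⁻ term: 0.01025·121.2^0.27·exp(0.036·55+0.049·2.0) = 0.299
  r_corr = 0.1139 + 0.299 = 0.4129 μm/a
Long-term exponent b (ISO 9224 Table 2, B1) = 0.667
  D(5) = 0.4129 × 5^0.667 = 0.4129 × 2.926 = 1.208 μm
  Mass loss = 1.208 μm × 8.96 g/cm³ = 10.82 g·m⁻²

D(5) = 10.8 g·m⁻²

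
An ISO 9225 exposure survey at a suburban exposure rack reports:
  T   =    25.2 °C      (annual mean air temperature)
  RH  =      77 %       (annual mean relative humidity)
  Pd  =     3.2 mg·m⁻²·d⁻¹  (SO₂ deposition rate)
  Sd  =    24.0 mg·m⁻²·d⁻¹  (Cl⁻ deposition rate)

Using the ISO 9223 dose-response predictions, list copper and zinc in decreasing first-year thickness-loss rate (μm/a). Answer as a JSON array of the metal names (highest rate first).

copper: temperature factor f = -0.080·(15.2) = -1.2160
  SO₂ term: 0.0053·3.2^0.26·exp(0.059·77-1.2160) = 0.1998
  Cl⁻ term: 0.01025·24.0^0.27·exp(0.036·77+0.049·25.2) = 1.329
  r_corr = 0.1998 + 1.329 = 1.529 μm/a
zinc: T>10 °C ⇒ hinge -0.071·(25.2−10) = -1.0792
  Pd branch = 0.0129·Pd^0.44·e^(0.046·RH+f) = 0.2526 μm/a
  Cl⁻ term: 0.0175·24.0^0.57·exp(0.008·77+0.085·25.2) = 1.689
  r_corr = 0.2526 + 1.689 = 1.941 μm/a
Ordering by μm/a: zinc (1.94) > copper (1.53)

["zinc", "copper"]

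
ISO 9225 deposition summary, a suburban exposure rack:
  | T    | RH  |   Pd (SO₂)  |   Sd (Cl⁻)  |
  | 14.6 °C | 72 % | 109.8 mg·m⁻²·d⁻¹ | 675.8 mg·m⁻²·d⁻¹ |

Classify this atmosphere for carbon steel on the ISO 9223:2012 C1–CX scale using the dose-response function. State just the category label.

C5

carbon steel: temperature factor f = -0.054·(4.6) = -0.2484
  Pd branch = 1.77·Pd^0.52·e^(0.02·RH+f) = 67.08 μm/a
  Sd branch = 0.102·Sd^0.62·e^(0.033·RH+0.04·T) = 111.8 μm/a
  r_corr = 67.08 + 111.8 = 178.9 μm/a
ISO 9223 Table 2 (carbon steel): 80 < 179 ≤ 200 μm/a ⇒ C5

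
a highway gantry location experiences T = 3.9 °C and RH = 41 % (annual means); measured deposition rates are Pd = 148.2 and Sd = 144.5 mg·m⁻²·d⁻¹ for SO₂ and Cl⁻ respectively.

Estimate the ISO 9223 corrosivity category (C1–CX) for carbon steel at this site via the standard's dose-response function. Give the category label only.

carbon steel: temperature factor f = +0.150·(-6.1) = -0.9150
  SO₂ term: 1.77·148.2^0.52·exp(0.02·41-0.9150) = 21.65
  Cl⁻ term: 0.102·144.5^0.62·exp(0.033·41+0.04·3.9) = 10.07
  r_corr = 21.65 + 10.07 = 31.73 μm/a
Category bounds: 25…50 μm/a bracket r_corr ⇒ C3

C3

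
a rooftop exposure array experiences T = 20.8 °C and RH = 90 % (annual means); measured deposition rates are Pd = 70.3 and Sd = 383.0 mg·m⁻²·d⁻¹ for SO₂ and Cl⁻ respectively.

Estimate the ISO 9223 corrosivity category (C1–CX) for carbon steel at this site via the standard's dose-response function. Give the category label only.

CX

carbon steel: temperature factor f = -0.054·(10.8) = -0.5832
  sulphur-dioxide contribution → 54.56 μm/a
  chloride contribution → 182.5 μm/a
  total first-year rate 237.1 μm/a
Category bounds: 200…700 μm/a bracket r_corr ⇒ CX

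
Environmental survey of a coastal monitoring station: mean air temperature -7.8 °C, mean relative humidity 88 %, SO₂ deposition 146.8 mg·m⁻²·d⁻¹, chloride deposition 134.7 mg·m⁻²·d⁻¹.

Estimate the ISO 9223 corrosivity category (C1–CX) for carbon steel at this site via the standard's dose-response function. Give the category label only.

C3

carbon steel: f(T) = +0.150·(T−10) [T≤10 °C] = -2.6700
  Pd branch = 1.77·Pd^0.52·e^(0.02·RH+f) = 9.538 μm/a
  Cl⁻ term: 0.102·134.7^0.62·exp(0.033·88+0.04·-7.8) = 28.48
  r_corr = 9.538 + 28.48 = 38.02 μm/a
Category bounds: 25…50 μm/a bracket r_corr ⇒ C3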